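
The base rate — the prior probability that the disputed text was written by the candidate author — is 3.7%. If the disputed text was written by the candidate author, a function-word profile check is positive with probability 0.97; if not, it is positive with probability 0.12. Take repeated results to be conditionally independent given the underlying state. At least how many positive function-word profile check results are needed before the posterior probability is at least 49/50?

Prior odds: 0.037 ÷ 0.963 = 37/963.
Likelihood ratio of a positive = 0.97/0.12 = 97/12.
Target posterior odds = 0.98/0.02 = 49.
Need (37/963) × (97/12)ⁿ ≥ 49, i.e. (97/12)ⁿ ≥ 47187/37.
(97/12)³ = 912673/1728 falls short of 47187/37 but (97/12)⁴ = 88529281/20736 reaches it, so n = 4.

4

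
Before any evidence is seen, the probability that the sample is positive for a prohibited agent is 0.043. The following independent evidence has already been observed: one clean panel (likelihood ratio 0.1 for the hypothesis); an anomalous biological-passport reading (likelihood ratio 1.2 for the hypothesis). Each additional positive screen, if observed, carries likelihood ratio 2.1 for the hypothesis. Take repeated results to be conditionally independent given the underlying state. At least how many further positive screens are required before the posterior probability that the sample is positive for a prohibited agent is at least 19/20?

12

Prior odds = 0.043/0.957 = 43/957.
Combined Bayes factor of the evidence already in hand = 0.1 × 1.2 = 0.12.
Odds after that evidence = (43/957) × 0.12 = 43/7975.
Target odds = 0.95/0.05 = 19.
Need 2.1ⁿ ≥ 19 ÷ (43/7975) = 151525/43.
2.1¹¹ ≈3502.78 falls short of 151525/43 but 2.1¹² ≈7355.83 reaches it, so n = 12.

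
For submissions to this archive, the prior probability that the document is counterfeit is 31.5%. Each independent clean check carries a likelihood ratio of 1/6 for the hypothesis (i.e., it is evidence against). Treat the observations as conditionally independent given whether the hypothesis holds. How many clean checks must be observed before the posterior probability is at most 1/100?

Prior odds: 0.315 ÷ 0.685 = 63/137.
Likelihood ratio per clean check = 1/6.
Target posterior odds = 0.01/0.99 = 1/99.
Need (63/137) × (1/6)ⁿ ≤ 1/99, i.e. (1/6)ⁿ ≤ 137/6237.
(1/6)² = 1/36 is still above 137/6237 but (1/6)³ = 1/216 is at or below it, so n = 3.

3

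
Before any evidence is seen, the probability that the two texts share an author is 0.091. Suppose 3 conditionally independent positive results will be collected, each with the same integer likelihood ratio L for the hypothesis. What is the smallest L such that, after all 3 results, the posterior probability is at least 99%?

Prior odds = 0.091/0.909 = 91/909.
Target odds = 0.99/0.01 = 99.
Need L³ ≥ 99 ÷ (91/909) = 89991/91.
9³ = 729 < 89991/91 ≤ 1000 = 10³, so L = 10.

10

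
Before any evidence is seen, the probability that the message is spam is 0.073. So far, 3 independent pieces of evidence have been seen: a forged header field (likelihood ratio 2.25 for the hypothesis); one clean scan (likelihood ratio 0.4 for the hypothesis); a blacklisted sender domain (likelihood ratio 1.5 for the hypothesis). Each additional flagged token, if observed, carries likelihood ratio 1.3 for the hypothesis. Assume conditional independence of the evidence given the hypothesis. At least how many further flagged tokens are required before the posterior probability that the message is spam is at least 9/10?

Prior odds = 0.073/0.927 = 73/927.
Combined Bayes factor of the evidence already in hand = 2.25 × 0.4 × 1.5 = 1.35.
Odds after that evidence = (73/927) × 1.35 = 219/2060.
Target odds = 0.9/0.1 = 9.
Need 1.3ⁿ ≥ 9 ÷ (219/2060) = 6180/73.
1.3¹⁶ ≈66.5417 falls short of 6180/73 but 1.3¹⁷ ≈86.5042 reaches it, so n = 17.

17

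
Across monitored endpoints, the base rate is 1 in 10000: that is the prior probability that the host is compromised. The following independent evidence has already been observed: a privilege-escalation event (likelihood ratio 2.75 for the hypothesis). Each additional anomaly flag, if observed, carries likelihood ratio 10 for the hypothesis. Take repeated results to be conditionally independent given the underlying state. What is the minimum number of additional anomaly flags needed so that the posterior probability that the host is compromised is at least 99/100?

Prior odds = 0.0001/0.9999 = 1/9999.
Bayes factor of the evidence already in hand = 2.75.
Odds after that evidence = (1/9999) × 2.75 = 1/3636.
Target odds = 0.99/0.01 = 99.
Need 10ⁿ ≥ 99 ÷ (1/3636) = 359964.
10⁵ = 100000 falls short of 359964 but 10⁶ = 1000000 reaches it, so n = 6.

6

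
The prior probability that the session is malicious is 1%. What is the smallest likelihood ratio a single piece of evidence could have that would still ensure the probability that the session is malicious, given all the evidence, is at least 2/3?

198

Prior odds = 0.01/0.99 = 1/99.
Target odds = (2/3)/(1/3) = 2.
Required Bayes factor = 2 ÷ (1/99) = 198.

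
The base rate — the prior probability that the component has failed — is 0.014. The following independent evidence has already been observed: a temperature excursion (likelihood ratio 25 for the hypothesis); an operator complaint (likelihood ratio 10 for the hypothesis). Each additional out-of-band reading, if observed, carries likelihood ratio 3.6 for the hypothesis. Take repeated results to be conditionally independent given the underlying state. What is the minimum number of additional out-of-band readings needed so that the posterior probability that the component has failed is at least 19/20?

2

Prior odds = 0.014/0.986 = 7/493.
Combined Bayes factor of the evidence already in hand = 25 × 10 = 250.
Odds after that evidence = (7/493) × 250 = 1750/493.
Target odds = 0.95/0.05 = 19.
Need 3.6ⁿ ≥ 19 ÷ (1750/493) = 9367/1750.
3.6¹ = 3.6 falls short of 9367/1750 but 3.6² = 12.96 reaches it, so n = 2.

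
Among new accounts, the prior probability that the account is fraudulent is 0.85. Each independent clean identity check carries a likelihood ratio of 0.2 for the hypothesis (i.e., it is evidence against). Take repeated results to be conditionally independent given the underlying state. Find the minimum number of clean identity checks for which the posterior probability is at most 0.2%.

Prior odds: 0.85 ÷ 0.15 = 17/3.
Likelihood ratio per clean identity check = 0.2.
Target odds: 0.002 ÷ 0.998 = 1/499.
Need (17/3) × 0.2ⁿ ≤ 1/499, i.e. 0.2ⁿ ≤ 3/8483.
0.2⁴ = 0.0016 is still above 3/8483 but 0.2⁵ = 0.00032 is at or below it, so n = 5.

5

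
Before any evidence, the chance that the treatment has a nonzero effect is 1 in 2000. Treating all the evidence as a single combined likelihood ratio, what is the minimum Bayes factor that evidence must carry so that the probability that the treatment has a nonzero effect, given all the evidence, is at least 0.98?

97951

Prior odds = 0.0005/0.9995 = 1/1999.
Target odds = 0.98/0.02 = 49.
Required Bayes factor = 49 ÷ (1/1999) = 97951.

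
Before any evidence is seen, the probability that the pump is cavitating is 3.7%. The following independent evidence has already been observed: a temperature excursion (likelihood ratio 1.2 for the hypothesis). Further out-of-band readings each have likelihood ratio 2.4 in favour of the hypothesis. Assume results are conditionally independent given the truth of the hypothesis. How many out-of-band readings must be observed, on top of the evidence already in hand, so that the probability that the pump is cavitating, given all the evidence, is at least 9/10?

7

Prior odds = 0.037/0.963 = 37/963.
Bayes factor of the evidence already in hand = 1.2.
Odds after that evidence = (37/963) × 1.2 = 74/1605.
Target odds = 0.9/0.1 = 9.
Need 2.4ⁿ ≥ 9 ÷ (74/1605) = 14445/74.
2.4⁶ = 2985984/15625 falls short of 14445/74 but 2.4⁷ = 35831808/78125 reaches it, so n = 7.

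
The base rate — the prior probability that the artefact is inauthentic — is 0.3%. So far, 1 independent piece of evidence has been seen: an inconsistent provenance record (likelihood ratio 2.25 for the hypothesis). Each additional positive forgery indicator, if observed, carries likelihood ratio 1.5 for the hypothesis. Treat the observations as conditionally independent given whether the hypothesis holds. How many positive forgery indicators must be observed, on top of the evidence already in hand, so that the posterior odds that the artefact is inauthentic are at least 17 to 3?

17

Prior odds = 0.003/0.997 = 3/997.
Bayes factor of the evidence already in hand = 2.25.
Odds after that evidence = (3/997) × 2.25 = 27/3988.
Target odds = 17/3.
Need 1.5ⁿ ≥ 17/3 ÷ (27/3988) = 67796/81.
1.5¹⁶ = 43046721/65536 falls short of 67796/81 but 1.5¹⁷ = 129140163/131072 reaches it, so n = 17.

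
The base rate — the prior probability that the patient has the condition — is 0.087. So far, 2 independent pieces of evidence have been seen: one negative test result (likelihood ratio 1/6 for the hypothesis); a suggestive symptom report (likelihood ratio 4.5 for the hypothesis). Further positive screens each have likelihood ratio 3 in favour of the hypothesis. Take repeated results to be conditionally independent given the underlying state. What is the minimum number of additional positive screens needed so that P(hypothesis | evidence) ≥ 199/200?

Prior odds = 0.087/0.913 = 87/913.
Combined Bayes factor of the evidence already in hand = (1/6) × 4.5 = 0.75.
Odds after that evidence = (87/913) × 0.75 = 261/3652.
Target odds = 0.995/0.005 = 199.
Need 3ⁿ ≥ 199 ÷ (261/3652) = 726748/261.
3⁷ = 2187 falls short of 726748/261 but 3⁸ = 6561 reaches it, so n = 8.

8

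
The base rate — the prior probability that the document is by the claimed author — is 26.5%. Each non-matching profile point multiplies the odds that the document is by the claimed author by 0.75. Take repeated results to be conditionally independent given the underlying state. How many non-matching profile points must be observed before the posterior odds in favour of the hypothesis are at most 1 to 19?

Prior odds: 0.265 ÷ 0.735 = 53/147.
Likelihood ratio per non-matching profile point = 0.75.
Target odds = 1/19.
Need (53/147) × 0.75ⁿ ≤ 1/19, i.e. 0.75ⁿ ≤ 147/1007.
0.75⁶ = 729/4096 is still above 147/1007 but 0.75⁷ = 2187/16384 is at or below it, so n = 7.

7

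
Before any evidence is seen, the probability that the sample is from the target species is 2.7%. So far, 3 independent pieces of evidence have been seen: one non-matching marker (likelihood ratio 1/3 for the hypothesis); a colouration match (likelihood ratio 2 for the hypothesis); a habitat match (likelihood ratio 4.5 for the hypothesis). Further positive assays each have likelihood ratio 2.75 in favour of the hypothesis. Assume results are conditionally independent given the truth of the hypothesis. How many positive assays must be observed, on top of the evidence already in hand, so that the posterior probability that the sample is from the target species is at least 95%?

Prior odds = 0.027/0.973 = 27/973.
Combined Bayes factor of the evidence already in hand = (1/3) × 2 × 4.5 = 3.
Odds after that evidence = (27/973) × 3 = 81/973.
Target odds = 0.95/0.05 = 19.
Need 2.75ⁿ ≥ 19 ÷ (81/973) = 18487/81.
2.75⁵ = 161051/1024 falls short of 18487/81 but 2.75⁶ = 1771561/4096 reaches it, so n = 6.

6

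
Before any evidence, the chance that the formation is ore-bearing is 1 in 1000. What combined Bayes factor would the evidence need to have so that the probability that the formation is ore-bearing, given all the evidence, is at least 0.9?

8991

Prior odds = 0.001/0.999 = 1/999.
Target odds = 0.9/0.1 = 9.
Required Bayes factor = 9 ÷ (1/999) = 8991.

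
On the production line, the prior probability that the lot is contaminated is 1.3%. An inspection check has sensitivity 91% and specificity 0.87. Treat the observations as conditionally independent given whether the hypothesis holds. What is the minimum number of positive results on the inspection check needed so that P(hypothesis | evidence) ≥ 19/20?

4

Prior odds = 0.013/0.987 = 13/987.
False-positive rate = 1 − 0.87 = 0.13; likelihood ratio of a positive = 0.91/0.13 = 7.
Target posterior odds = 0.95/0.05 = 19.
Require 7ⁿ ≥ 19 ÷ (13/987) = 18753/13.
7³ = 343 falls short of 18753/13 but 7⁴ = 2401 reaches it, so n = 4.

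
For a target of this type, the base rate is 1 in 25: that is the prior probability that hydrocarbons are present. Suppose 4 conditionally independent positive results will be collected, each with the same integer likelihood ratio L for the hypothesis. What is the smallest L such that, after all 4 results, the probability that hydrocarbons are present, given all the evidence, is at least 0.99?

7

Prior odds = 0.04/0.96 = 1/24.
Target odds = 0.99/0.01 = 99.
Need L⁴ ≥ 99 ÷ (1/24) = 2376.
6⁴ = 1296 < 2376 ≤ 2401 = 7⁴, so L = 7.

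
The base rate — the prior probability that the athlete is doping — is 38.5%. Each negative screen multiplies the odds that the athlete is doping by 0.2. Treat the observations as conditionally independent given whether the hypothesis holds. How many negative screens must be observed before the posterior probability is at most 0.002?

4

Prior odds: 0.385 ÷ 0.615 = 77/123.
Likelihood ratio per negative screen = 0.2.
Target posterior odds = 0.002/0.998 = 1/499.
Need (77/123) × 0.2ⁿ ≤ 1/499, i.e. 0.2ⁿ ≤ 123/38423.
0.2³ = 0.008 is still above 123/38423 but 0.2⁴ = 0.0016 is at or below it, so n = 4.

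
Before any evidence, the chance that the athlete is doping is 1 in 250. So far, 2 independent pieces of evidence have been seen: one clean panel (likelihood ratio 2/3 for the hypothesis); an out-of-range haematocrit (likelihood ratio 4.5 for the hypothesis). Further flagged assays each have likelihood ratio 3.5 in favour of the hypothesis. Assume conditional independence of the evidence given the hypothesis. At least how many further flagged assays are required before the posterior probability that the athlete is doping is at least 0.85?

5

Prior odds = 0.004/0.996 = 1/249.
Combined Bayes factor of the evidence already in hand = (2/3) × 4.5 = 3.
Odds after that evidence = (1/249) × 3 = 1/83.
Target odds = 0.85/0.15 = 17/3.
Need 3.5ⁿ ≥ 17/3 ÷ (1/83) = 1411/3.
3.5⁴ = 150.0625 falls short of 1411/3 but 3.5⁵ = 525.21875 reaches it, so n = 5.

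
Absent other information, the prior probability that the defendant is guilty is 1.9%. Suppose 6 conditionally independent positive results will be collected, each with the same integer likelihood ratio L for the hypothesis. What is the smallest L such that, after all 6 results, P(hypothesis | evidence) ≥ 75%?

Prior odds = 0.019/0.981 = 19/981.
Target odds = 0.75/0.25 = 3.
Need L⁶ ≥ 3 ÷ (19/981) = 2943/19.
2⁶ = 64 < 2943/19 ≤ 729 = 3⁶, so L = 3.

3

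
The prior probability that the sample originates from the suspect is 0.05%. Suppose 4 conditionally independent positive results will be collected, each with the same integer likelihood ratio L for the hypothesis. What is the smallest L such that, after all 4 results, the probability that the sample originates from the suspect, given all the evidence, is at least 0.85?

Prior odds = 0.0005/0.9995 = 1/1999.
Target odds = 0.85/0.15 = 17/3.
Need L⁴ ≥ 17/3 ÷ (1/1999) = 33983/3.
10⁴ = 10000 < 33983/3 ≤ 14641 = 11⁴, so L = 11.

11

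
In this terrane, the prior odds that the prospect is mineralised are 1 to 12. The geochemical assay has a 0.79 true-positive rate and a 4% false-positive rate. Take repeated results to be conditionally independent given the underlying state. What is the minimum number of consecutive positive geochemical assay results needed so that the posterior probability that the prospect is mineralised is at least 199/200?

3

Prior odds = 1/12.
Likelihood ratio of a positive result = 0.79/0.04 = 19.75.
Target posterior odds = 0.995/0.005 = 199.
Require 19.75ⁿ ≥ 199 ÷ (1/12) = 2388.
19.75² = 390.0625 falls short of 2388 but 19.75³ = 7703.734375 reaches it, so n = 3.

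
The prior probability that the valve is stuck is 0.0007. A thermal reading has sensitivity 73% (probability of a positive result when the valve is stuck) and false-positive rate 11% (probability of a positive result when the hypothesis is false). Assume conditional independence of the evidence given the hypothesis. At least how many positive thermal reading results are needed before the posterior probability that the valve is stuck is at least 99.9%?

Prior odds = 0.0007/0.9993 = 7/9993.
Likelihood ratio of a positive result = 0.73/0.11 = 73/11.
Target posterior odds = 0.999/0.001 = 999.
Require (73/11)ⁿ ≥ 999 ÷ (7/9993) = 9983007/7.
(73/11)⁷ ≈566906 falls short of 9983007/7 but (73/11)⁸ ≈3.7622e+06 reaches it, so n = 8.

8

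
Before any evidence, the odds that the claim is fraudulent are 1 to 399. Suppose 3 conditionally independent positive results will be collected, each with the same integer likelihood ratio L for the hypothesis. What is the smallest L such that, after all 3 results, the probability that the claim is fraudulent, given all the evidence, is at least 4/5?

Prior odds = 1/399.
Target odds = 0.8/0.2 = 4.
Need L³ ≥ 4 ÷ (1/399) = 1596.
11³ = 1331 < 1596 ≤ 1728 = 12³, so L = 12.

12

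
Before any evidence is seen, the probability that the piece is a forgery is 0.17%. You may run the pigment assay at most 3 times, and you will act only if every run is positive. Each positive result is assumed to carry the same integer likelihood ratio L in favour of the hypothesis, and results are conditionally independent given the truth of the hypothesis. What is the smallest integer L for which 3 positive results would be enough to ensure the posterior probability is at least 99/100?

Prior odds = 0.0017/0.9983 = 17/9983.
Target odds = 0.99/0.01 = 99.
Need L³ ≥ 99 ÷ (17/9983) = 988317/17.
38³ = 54872 < 988317/17 ≤ 59319 = 39³, so L = 39.

39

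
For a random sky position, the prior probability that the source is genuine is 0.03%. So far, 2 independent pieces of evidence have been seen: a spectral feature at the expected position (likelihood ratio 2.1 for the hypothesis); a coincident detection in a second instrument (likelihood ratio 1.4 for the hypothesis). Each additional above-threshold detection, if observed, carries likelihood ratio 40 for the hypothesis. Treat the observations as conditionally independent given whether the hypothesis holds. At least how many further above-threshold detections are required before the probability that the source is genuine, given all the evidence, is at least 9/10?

3

Prior odds = 0.0003/0.9997 = 3/9997.
Combined Bayes factor of the evidence already in hand = 2.1 × 1.4 = 2.94.
Odds after that evidence = (3/9997) × 2.94 = 441/499850.
Target odds = 0.9/0.1 = 9.
Need 40ⁿ ≥ 9 ÷ (441/499850) = 499850/49.
40² = 1600 falls short of 499850/49 but 40³ = 64000 reaches it, so n = 3.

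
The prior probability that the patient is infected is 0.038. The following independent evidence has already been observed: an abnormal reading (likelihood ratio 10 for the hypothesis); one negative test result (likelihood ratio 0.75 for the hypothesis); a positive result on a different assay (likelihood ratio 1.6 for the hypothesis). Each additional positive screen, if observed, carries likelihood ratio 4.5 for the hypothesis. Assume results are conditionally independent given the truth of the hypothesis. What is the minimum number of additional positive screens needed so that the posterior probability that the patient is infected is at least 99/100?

Prior odds = 0.038/0.962 = 19/481.
Combined Bayes factor of the evidence already in hand = 10 × 0.75 × 1.6 = 12.
Odds after that evidence = (19/481) × 12 = 228/481.
Target odds = 0.99/0.01 = 99.
Need 4.5ⁿ ≥ 99 ÷ (228/481) = 15873/76.
4.5³ = 91.125 falls short of 15873/76 but 4.5⁴ = 410.0625 reaches it, so n = 4.

4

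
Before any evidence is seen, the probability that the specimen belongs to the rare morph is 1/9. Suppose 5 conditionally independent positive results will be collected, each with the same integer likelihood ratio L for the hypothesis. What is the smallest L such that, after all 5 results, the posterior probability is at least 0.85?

Prior odds = (1/9)/(8/9) = 0.125.
Target odds = 0.85/0.15 = 17/3.
Need L⁵ ≥ 17/3 ÷ 0.125 = 136/3.
2⁵ = 32 < 136/3 ≤ 243 = 3⁵, so L = 3.

3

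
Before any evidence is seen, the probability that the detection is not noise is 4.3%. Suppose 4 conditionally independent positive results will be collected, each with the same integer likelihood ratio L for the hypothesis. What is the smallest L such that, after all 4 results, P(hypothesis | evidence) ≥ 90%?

4

Prior odds = 0.043/0.957 = 43/957.
Target odds = 0.9/0.1 = 9.
Need L⁴ ≥ 9 ÷ (43/957) = 8613/43.
3⁴ = 81 < 8613/43 ≤ 256 = 4⁴, so L = 4.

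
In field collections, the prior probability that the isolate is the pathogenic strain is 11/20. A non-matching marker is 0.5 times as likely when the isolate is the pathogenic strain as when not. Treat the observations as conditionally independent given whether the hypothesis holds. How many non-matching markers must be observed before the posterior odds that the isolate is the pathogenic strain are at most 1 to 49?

Prior odds = 0.55/0.45 = 11/9.
Likelihood ratio per non-matching marker = 0.5.
Target odds = 1/49.
Require 0.5ⁿ ≤ 1/49 ÷ (11/9) = 9/539.
0.5⁵ = 0.03125 is still above 9/539 but 0.5⁶ = 0.015625 is at or below it, so n = 6.

6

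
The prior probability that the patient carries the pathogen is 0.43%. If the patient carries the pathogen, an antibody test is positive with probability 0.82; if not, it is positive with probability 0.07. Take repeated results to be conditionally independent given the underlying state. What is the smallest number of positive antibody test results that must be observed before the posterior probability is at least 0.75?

3

Prior odds = 0.0043/0.9957 = 43/9957.
Likelihood ratio of a positive = 0.82/0.07 = 82/7.
Target posterior odds = 0.75/0.25 = 3.
Require (82/7)ⁿ ≥ 3 ÷ (43/9957) = 29871/43.
(82/7)² = 6724/49 falls short of 29871/43 but (82/7)³ = 551368/343 reaches it, so n = 3.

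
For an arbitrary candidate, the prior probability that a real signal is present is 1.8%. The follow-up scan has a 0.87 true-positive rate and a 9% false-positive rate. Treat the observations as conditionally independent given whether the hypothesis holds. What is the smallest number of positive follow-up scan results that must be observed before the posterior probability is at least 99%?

Prior odds = 0.018/0.982 = 9/491.
Likelihood ratio of a positive result = 0.87/0.09 = 29/3.
Target odds: 0.99 ÷ 0.01 = 99.
Need (9/491) × (29/3)ⁿ ≥ 99, i.e. (29/3)ⁿ ≥ 5401.
(29/3)³ = 24389/27 falls short of 5401 but (29/3)⁴ = 707281/81 reaches it, so n = 4.

4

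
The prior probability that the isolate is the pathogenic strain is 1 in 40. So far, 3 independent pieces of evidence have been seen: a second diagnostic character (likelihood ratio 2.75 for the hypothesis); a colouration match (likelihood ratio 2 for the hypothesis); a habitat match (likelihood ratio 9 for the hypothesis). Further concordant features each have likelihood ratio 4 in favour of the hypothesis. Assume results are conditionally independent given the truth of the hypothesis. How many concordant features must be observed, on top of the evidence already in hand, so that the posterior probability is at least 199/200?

4

Prior odds = 0.025/0.975 = 1/39.
Combined Bayes factor of the evidence already in hand = 2.75 × 2 × 9 = 49.5.
Odds after that evidence = (1/39) × 49.5 = 33/26.
Target odds = 0.995/0.005 = 199.
Need 4ⁿ ≥ 199 ÷ (33/26) = 5174/33.
4³ = 64 falls short of 5174/33 but 4⁴ = 256 reaches it, so n = 4.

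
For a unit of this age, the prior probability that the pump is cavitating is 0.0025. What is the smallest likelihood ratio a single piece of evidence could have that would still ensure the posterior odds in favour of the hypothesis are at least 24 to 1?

9576

Prior odds = 0.0025/0.9975 = 1/399.
Target odds = 24.
Required Bayes factor = 24 ÷ (1/399) = 9576.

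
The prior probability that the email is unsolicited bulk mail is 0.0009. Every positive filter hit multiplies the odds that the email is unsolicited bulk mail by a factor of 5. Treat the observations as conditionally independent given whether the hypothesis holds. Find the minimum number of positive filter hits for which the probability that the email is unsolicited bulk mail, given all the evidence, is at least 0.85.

6

Prior odds: 0.0009 ÷ 0.9991 = 9/9991.
Likelihood ratio per positive filter hit = 5.
Target odds: 0.85 ÷ 0.15 = 17/3.
Require 5ⁿ ≥ 17/3 ÷ (9/9991) = 169847/27.
5⁵ = 3125 falls short of 169847/27 but 5⁶ = 15625 reaches it, so n = 6.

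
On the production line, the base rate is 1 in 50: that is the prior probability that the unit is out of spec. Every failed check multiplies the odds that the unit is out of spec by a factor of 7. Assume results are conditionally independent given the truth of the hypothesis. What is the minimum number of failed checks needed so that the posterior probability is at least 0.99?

5

Prior odds: 0.02 ÷ 0.98 = 1/49.
Likelihood ratio per failed check = 7.
Target posterior odds = 0.99/0.01 = 99.
Require 7ⁿ ≥ 99 ÷ (1/49) = 4851.
7⁴ = 2401 falls short of 4851 but 7⁵ = 16807 reaches it, so n = 5.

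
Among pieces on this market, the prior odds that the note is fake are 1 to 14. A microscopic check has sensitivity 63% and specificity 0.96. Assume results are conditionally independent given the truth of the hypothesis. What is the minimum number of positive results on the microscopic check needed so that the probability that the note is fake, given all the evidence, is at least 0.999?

Prior odds = 1/14.
False-positive rate = 1 − 0.96 = 0.04; likelihood ratio of a positive = 0.63/0.04 = 15.75.
Target odds: 0.999 ÷ 0.001 = 999.
Need (1/14) × 15.75ⁿ ≥ 999, i.e. 15.75ⁿ ≥ 13986.
15.75³ = 3906.984375 falls short of 13986 but 15.75⁴ = 15752961/256 reaches it, so n = 4.

4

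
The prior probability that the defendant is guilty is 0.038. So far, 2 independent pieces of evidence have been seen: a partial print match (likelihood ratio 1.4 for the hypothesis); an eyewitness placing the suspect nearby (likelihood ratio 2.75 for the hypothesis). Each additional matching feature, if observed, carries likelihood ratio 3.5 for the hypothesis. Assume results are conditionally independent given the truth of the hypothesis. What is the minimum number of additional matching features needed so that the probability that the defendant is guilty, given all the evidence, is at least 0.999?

Prior odds = 0.038/0.962 = 19/481.
Combined Bayes factor of the evidence already in hand = 1.4 × 2.75 = 3.85.
Odds after that evidence = (19/481) × 3.85 = 1463/9620.
Target odds = 0.999/0.001 = 999.
Need 3.5ⁿ ≥ 999 ÷ (1463/9620) = 9610380/1463.
3.5⁷ = 823543/128 falls short of 9610380/1463 but 3.5⁸ = 5764801/256 reaches it, so n = 8.

8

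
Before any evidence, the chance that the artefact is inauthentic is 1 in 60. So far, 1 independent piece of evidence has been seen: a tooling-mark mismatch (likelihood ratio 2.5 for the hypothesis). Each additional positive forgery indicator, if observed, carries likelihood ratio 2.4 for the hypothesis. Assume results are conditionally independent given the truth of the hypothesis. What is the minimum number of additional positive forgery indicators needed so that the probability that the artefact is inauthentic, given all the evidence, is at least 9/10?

Prior odds = (1/60)/(59/60) = 1/59.
Bayes factor of the evidence already in hand = 2.5.
Odds after that evidence = (1/59) × 2.5 = 5/118.
Target odds = 0.9/0.1 = 9.
Need 2.4ⁿ ≥ 9 ÷ (5/118) = 212.4.
2.4⁶ = 2985984/15625 falls short of 212.4 but 2.4⁷ = 35831808/78125 reaches it, so n = 7.

7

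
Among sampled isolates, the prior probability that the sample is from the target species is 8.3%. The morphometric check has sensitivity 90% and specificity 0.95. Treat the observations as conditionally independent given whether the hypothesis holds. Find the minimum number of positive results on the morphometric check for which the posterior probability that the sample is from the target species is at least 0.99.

3

Prior odds: 0.083 ÷ 0.917 = 83/917.
False-positive rate = 1 − 0.95 = 0.05; likelihood ratio of a positive = 0.9/0.05 = 18.
Target odds: 0.99 ÷ 0.01 = 99.
Need (83/917) × 18ⁿ ≥ 99, i.e. 18ⁿ ≥ 90783/83.
18² = 324 falls short of 90783/83 but 18³ = 5832 reaches it, so n = 3.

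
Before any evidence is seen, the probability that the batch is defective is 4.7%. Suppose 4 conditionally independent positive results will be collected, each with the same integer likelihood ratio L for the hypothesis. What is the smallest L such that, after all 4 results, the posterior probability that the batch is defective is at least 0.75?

3

Prior odds = 0.047/0.953 = 47/953.
Target odds = 0.75/0.25 = 3.
Need L⁴ ≥ 3 ÷ (47/953) = 2859/47.
2⁴ = 16 < 2859/47 ≤ 81 = 3⁴, so L = 3.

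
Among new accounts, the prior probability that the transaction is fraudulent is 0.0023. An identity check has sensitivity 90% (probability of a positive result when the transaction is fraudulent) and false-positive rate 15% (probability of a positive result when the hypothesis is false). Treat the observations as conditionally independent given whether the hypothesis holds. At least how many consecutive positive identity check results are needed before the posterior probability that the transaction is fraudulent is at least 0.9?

5

Prior odds = 0.0023/0.9977 = 23/9977.
Likelihood ratio of a positive result = 0.9/0.15 = 6.
Target odds: 0.9 ÷ 0.1 = 9.
Need (23/9977) × 6ⁿ ≥ 9, i.e. 6ⁿ ≥ 89793/23.
6⁴ = 1296 falls short of 89793/23 but 6⁵ = 7776 reaches it, so n = 5.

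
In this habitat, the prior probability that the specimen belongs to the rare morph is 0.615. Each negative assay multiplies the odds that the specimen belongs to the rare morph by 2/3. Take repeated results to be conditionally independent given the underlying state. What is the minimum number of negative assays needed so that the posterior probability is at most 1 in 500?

Prior odds = 0.615/0.385 = 123/77.
Likelihood ratio per negative assay = 2/3.
Target posterior odds = 0.002/0.998 = 1/499.
Require (2/3)ⁿ ≤ 1/499 ÷ (123/77) = 77/61377.
(2/3)¹⁶ = 65536/43046721 is still above 77/61377 but (2/3)¹⁷ = 131072/129140163 is at or below it, so n = 17.

17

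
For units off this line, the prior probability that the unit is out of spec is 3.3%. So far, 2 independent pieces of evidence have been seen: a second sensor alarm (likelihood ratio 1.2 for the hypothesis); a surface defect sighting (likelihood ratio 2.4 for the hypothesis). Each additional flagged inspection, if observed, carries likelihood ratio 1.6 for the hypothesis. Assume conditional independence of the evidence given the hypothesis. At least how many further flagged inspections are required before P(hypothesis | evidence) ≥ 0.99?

Prior odds = 0.033/0.967 = 33/967.
Combined Bayes factor of the evidence already in hand = 1.2 × 2.4 = 2.88.
Odds after that evidence = (33/967) × 2.88 = 2376/24175.
Target odds = 0.99/0.01 = 99.
Need 1.6ⁿ ≥ 99 ÷ (2376/24175) = 24175/24.
1.6¹⁴ ≈720.576 falls short of 24175/24 but 1.6¹⁵ ≈1152.92 reaches it, so n = 15.

15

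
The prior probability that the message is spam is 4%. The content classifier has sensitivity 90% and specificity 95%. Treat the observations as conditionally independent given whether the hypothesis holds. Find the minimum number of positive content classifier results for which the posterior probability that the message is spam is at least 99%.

Prior odds: 0.04 ÷ 0.96 = 1/24.
False-positive rate = 1 − 0.95 = 0.05; likelihood ratio of a positive = 0.9/0.05 = 18.
Target posterior odds = 0.99/0.01 = 99.
Require 18ⁿ ≥ 99 ÷ (1/24) = 2376.
18² = 324 falls short of 2376 but 18³ = 5832 reaches it, so n = 3.

3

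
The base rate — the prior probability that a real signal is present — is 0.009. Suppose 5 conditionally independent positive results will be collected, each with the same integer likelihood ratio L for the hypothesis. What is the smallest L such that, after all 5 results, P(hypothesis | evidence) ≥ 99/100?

Prior odds = 0.009/0.991 = 9/991.
Target odds = 0.99/0.01 = 99.
Need L⁵ ≥ 99 ÷ (9/991) = 10901.
6⁵ = 7776 < 10901 ≤ 16807 = 7⁵, so L = 7.

7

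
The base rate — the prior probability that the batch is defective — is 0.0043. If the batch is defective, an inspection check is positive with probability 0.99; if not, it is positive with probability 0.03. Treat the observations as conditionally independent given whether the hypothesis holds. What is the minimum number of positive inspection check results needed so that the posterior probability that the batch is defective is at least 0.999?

Prior odds = 0.0043/0.9957 = 43/9957.
Likelihood ratio of a positive = 0.99/0.03 = 33.
Target odds: 0.999 ÷ 0.001 = 999.
Require 33ⁿ ≥ 999 ÷ (43/9957) = 9947043/43.
33³ = 35937 falls short of 9947043/43 but 33⁴ = 1185921 reaches it, so n = 4.

4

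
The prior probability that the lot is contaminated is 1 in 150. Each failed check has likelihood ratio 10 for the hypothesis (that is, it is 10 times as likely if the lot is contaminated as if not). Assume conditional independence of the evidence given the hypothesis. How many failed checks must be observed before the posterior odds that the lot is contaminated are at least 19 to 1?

4

Prior odds = (1/150)/(149/150) = 1/149.
Likelihood ratio per failed check = 10.
Target odds = 19.
Require 10ⁿ ≥ 19 ÷ (1/149) = 2831.
10³ = 1000 falls short of 2831 but 10⁴ = 10000 reaches it, so n = 4.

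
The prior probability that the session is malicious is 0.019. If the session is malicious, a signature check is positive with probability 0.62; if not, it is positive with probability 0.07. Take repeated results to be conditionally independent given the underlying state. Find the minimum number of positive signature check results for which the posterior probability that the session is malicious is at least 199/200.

5

Prior odds: 0.019 ÷ 0.981 = 19/981.
Likelihood ratio of a positive = 0.62/0.07 = 62/7.
Target odds: 0.995 ÷ 0.005 = 199.
Need (19/981) × (62/7)ⁿ ≥ 199, i.e. (62/7)ⁿ ≥ 195219/19.
(62/7)⁴ = 14776336/2401 falls short of 195219/19 but (62/7)⁵ = 916132832/16807 reaches it, so n = 5.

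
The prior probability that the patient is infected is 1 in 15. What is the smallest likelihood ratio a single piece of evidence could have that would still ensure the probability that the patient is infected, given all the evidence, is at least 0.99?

1386

Prior odds = (1/15)/(14/15) = 1/14.
Target odds = 0.99/0.01 = 99.
Required Bayes factor = 99 ÷ (1/14) = 1386.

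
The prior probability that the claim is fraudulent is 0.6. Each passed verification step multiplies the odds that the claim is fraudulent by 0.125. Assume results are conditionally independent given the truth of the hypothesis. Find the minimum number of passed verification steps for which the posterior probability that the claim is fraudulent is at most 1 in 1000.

4

Prior odds = 0.6/0.4 = 1.5.
Likelihood ratio per passed verification step = 0.125.
Target odds: 0.001 ÷ 0.999 = 1/999.
Need 1.5 × 0.125ⁿ ≤ 1/999, i.e. 0.125ⁿ ≤ 2/2997.
0.125³ = 0.001953125 is still above 2/2997 but 0.125⁴ = 1/4096 is at or below it, so n = 4.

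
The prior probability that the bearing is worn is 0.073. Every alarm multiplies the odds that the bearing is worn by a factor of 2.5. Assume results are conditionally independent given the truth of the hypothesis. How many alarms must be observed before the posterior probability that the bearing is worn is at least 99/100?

Prior odds: 0.073 ÷ 0.927 = 73/927.
Likelihood ratio per alarm = 2.5.
Target posterior odds = 0.99/0.01 = 99.
Require 2.5ⁿ ≥ 99 ÷ (73/927) = 91773/73.
2.5⁷ = 610.3515625 falls short of 91773/73 but 2.5⁸ = 390625/256 reaches it, so n = 8.

8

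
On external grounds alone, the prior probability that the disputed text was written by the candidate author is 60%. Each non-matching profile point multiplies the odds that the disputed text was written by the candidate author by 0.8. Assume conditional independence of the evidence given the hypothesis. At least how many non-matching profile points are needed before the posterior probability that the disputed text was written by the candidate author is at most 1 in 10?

Prior odds: 0.6 ÷ 0.4 = 1.5.
Likelihood ratio per non-matching profile point = 0.8.
Target posterior odds = 0.1/0.9 = 1/9.
Require 0.8ⁿ ≤ 1/9 ÷ 1.5 = 2/27.
0.8¹¹ = 4194304/48828125 is still above 2/27 but 0.8¹² = 16777216/244140625 is at or below it, so n = 12.

12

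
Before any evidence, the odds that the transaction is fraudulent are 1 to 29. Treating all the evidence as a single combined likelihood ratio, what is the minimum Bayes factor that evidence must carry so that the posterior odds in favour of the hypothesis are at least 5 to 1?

145

Prior odds = 1/29.
Target odds = 5.
Required Bayes factor = 5 ÷ (1/29) = 145.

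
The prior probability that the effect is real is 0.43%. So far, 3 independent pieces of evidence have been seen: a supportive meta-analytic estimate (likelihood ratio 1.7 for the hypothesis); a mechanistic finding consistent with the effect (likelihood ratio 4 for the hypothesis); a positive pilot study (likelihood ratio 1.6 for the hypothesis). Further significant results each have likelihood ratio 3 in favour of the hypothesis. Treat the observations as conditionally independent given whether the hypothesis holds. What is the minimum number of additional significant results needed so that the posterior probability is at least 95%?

6

Prior odds = 0.0043/0.9957 = 43/9957.
Combined Bayes factor of the evidence already in hand = 1.7 × 4 × 1.6 = 10.88.
Odds after that evidence = (43/9957) × 10.88 = 11696/248925.
Target odds = 0.95/0.05 = 19.
Need 3ⁿ ≥ 19 ÷ (11696/248925) = 4729575/11696.
3⁵ = 243 falls short of 4729575/11696 but 3⁶ = 729 reaches it, so n = 6.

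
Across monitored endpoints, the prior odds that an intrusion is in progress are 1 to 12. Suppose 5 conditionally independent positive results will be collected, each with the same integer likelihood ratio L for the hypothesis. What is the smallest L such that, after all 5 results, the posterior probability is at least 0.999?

7

Prior odds = 1/12.
Target odds = 0.999/0.001 = 999.
Need L⁵ ≥ 999 ÷ (1/12) = 11988.
6⁵ = 7776 < 11988 ≤ 16807 = 7⁵, so L = 7.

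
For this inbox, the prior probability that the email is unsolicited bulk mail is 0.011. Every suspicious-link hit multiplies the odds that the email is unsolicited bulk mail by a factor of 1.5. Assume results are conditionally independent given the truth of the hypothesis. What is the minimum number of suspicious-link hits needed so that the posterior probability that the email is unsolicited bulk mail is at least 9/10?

Prior odds = 0.011/0.989 = 11/989.
Likelihood ratio per suspicious-link hit = 1.5.
Target odds: 0.9 ÷ 0.1 = 9.
Require 1.5ⁿ ≥ 9 ÷ (11/989) = 8901/11.
1.5¹⁶ = 43046721/65536 falls short of 8901/11 but 1.5¹⁷ = 129140163/131072 reaches it, so n = 17.

17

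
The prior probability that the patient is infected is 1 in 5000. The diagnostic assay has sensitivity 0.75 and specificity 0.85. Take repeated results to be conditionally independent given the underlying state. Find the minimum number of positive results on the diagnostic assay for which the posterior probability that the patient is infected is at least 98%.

Prior odds: 0.0002 ÷ 0.9998 = 1/4999.
False-positive rate = 1 − 0.85 = 0.15; likelihood ratio of a positive = 0.75/0.15 = 5.
Target posterior odds = 0.98/0.02 = 49.
Require 5ⁿ ≥ 49 ÷ (1/4999) = 244951.
5⁷ = 78125 falls short of 244951 but 5⁸ = 390625 reaches it, so n = 8.

8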